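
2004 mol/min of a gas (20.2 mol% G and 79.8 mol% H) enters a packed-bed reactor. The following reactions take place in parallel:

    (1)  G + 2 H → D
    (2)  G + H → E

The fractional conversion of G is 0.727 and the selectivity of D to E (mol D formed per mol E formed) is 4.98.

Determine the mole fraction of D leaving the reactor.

Conversion of G: G consumed = 0.727 × 404.8 = 294.3 mol/min = 1ξ₁ + 1ξ₂.
Selectivity: 1ξ₁ / (1ξ₂) = 4.98 → ξ₁ = 4.98 ξ₂.
Substitute: (1·4.98 + 1) ξ₂ = 294.3 → ξ₂ = 49.21 mol/min, ξ₁ = 245.1 mol/min.
Outlet amounts (n = n₀ + Σ ν·ξ):
  G: 404.8 − 1(245.1) − 1(49.21) = 110.5
  H: 1599 − 2(245.1) − 1(49.21) = 1060
  D: 0 + 1(245.1) = 245.1
  E: 0 + 1(49.21) = 49.21
Total out = 1465 mol/min; y_D = 245.1 / 1465 = 0.1673.

0.167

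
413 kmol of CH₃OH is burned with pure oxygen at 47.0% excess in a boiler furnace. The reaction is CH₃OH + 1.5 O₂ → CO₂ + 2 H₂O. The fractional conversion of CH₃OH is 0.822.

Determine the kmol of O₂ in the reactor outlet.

401 kmol

Stoichiometric O₂ = 1.5 × 413 = 619.5 kmol; O₂ fed = 619.5 × 1.470 = 910.7 kmol.
Fuel reacted = 0.822 × 413 → ξ = 339.5 kmol.
Outlet (n = n₀ + ν ξ):
  CH₃OH: 413 − 1(339.5) = 73.51
  O₂: 910.7 − 1.5(339.5) = 401.4
  CO₂: 0 + 1(339.5) = 339.5
  H₂O: 0 + 2(339.5) = 679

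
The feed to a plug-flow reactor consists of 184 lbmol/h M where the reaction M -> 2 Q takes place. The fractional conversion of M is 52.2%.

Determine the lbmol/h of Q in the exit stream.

M reacted = 0.522 × 184 = 96.05 lbmol/h; ν_M = −1, so ξ = 96.05/1 = 96.05 lbmol/h.
Outlet amounts (n = n₀ + ν ξ):
  M: 184 − 1(96.05) = 87.95
  Q: 0 + 2(96.05) = 192.1

192 lbmol/h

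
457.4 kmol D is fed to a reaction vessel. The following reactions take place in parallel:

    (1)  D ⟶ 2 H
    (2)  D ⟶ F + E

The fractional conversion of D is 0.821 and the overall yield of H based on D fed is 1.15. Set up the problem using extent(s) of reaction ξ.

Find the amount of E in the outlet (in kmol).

Yield of H: 2ξ₁ / 457.4 = 1.15 → ξ₁ = 263 kmol.
Conversion of D: 1ξ₁ + 1ξ₂ = 0.821 × 457.4 = 375.5 → ξ₂ = 112.5 kmol.
Outlet amounts (n = n₀ + Σ ν·ξ):
  D: 457.4 − 1(263) − 1(112.5) = 81.87
  H: 0 + 2(263) = 526
  F: 0 + 1(112.5) = 112.5
  E: 0 + 1(112.5) = 112.5

113 kmol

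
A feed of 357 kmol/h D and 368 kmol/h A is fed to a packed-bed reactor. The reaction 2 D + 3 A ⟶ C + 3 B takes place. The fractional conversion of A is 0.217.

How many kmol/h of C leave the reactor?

A reacted = 0.217 × 368 = 79.86 kmol/h; ν_A = −3, so ξ = 79.86/3 = 26.62 kmol/h.
Outlet amounts (n = n₀ + ν ξ):
  D: 357 − 2(26.62) = 303.8
  A: 368 − 3(26.62) = 288.1
  C: 0 + 1(26.62) = 26.62
  B: 0 + 3(26.62) = 79.86

26.6 kmol/h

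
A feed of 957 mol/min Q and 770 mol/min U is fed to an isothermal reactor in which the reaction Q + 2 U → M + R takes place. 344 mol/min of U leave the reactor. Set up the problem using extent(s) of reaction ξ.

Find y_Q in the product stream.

For U: n = n₀ − 2ξ → 344 = 770 − 2ξ, giving ξ = 213 mol/min.
Outlet amounts (n = n₀ + ν ξ):
  Q: 957 − 1(213) = 744
  U: 770 − 2(213) = 344
  M: 0 + 1(213) = 213
  R: 0 + 1(213) = 213
Total out = 1514 mol/min; y_Q = 744 / 1514 = 0.4914.

0.491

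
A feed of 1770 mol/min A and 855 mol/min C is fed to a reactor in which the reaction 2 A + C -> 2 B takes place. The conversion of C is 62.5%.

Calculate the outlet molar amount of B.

C reacted = 0.625 × 855 = 534.4 mol/min; ν_C = −1, so ξ = 534.4/1 = 534.4 mol/min.
Outlet amounts (n = n₀ + ν ξ):
  A: 1770 − 2(534.4) = 701.2
  C: 855 − 1(534.4) = 320.6
  B: 0 + 2(534.4) = 1069

1070 mol/min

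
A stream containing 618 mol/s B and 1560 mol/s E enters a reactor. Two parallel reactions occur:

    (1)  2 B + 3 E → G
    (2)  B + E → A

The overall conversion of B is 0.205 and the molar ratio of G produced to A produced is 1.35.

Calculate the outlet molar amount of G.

46.2 mol/s

Conversion of B: B consumed = 0.205 × 618 = 126.7 mol/s = 2ξ₁ + 1ξ₂.
Selectivity: 1ξ₁ / (1ξ₂) = 1.35 → ξ₁ = 1.35 ξ₂.
Substitute: (2·1.35 + 1) ξ₂ = 126.7 → ξ₂ = 34.24 mol/s, ξ₁ = 46.22 mol/s.
Outlet amounts (n = n₀ + Σ ν·ξ):
  B: 618 − 2(46.22) − 1(34.24) = 491.3
  E: 1560 − 3(46.22) − 1(34.24) = 1387
  G: 0 + 1(46.22) = 46.22
  A: 0 + 1(34.24) = 34.24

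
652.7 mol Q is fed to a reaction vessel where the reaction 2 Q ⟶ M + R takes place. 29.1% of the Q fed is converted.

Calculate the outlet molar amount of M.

95 mol

Q reacted = 0.291 × 652.7 = 189.9 mol; ν_Q = −2, so ξ = 189.9/2 = 94.97 mol.
Outlet amounts (n = n₀ + ν ξ):
  Q: 652.7 − 2(94.97) = 462.8
  M: 0 + 1(94.97) = 94.97
  R: 0 + 1(94.97) = 94.97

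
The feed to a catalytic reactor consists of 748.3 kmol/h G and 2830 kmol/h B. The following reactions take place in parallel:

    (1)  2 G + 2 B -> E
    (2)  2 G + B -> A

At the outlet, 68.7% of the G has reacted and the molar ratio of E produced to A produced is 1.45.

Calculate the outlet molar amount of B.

2420 kmol/h

Conversion of G: G consumed = 0.687 × 748.3 = 514.1 kmol/h = 2ξ₁ + 2ξ₂.
Selectivity: 1ξ₁ / (1ξ₂) = 1.45 → ξ₁ = 1.45 ξ₂.
Substitute: (2·1.45 + 2) ξ₂ = 514.1 → ξ₂ = 104.9 kmol/h, ξ₁ = 152.1 kmol/h.
Outlet amounts (n = n₀ + Σ ν·ξ):
  G: 748.3 − 2(152.1) − 2(104.9) = 234.2
  B: 2830 − 2(152.1) − 1(104.9) = 2421
  E: 0 + 1(152.1) = 152.1
  A: 0 + 1(104.9) = 104.9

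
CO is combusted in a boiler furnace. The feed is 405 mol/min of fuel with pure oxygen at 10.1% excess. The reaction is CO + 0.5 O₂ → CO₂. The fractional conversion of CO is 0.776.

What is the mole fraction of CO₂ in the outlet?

Stoichiometric O₂ = 0.5 × 405 = 202.5 mol/min; O₂ fed = 202.5 × 1.101 = 223 mol/min.
Fuel reacted = 0.776 × 405 → ξ = 314.3 mol/min.
Outlet (n = n₀ + ν ξ):
  CO: 405 − 1(314.3) = 90.72
  O₂: 223 − 0.5(314.3) = 65.81
  CO₂: 0 + 1(314.3) = 314.3
Total out = 470.8 mol/min; y_CO₂ = 314.3 / 470.8 = 0.6675.

0.668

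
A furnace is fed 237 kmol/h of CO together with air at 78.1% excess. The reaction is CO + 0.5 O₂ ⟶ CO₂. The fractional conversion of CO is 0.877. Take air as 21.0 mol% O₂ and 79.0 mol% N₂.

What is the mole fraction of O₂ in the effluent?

0.0941

Stoichiometric O₂ = 0.5 × 237 = 118.5 kmol/h; O₂ fed = 118.5 × 1.781 = 211 kmol/h.
N₂ fed = 211 × 79/21 = 793.9 kmol/h.
Fuel reacted = 0.877 × 237 → ξ = 207.8 kmol/h.
Outlet (n = n₀ + ν ξ):
  CO: 237 − 1(207.8) = 29.15
  O₂: 211 − 0.5(207.8) = 107.1
  N₂: 793.9 (inert)
  CO₂: 0 + 1(207.8) = 207.8
Total out = 1138 kmol/h; y_O₂ = 107.1 / 1138 = 0.09413.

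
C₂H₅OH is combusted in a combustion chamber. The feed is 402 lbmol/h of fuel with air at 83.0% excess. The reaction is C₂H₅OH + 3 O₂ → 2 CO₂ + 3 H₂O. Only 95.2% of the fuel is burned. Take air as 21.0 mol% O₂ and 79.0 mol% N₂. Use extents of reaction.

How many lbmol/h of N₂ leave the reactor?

Stoichiometric O₂ = 3 × 402 = 1206 lbmol/h; O₂ fed = 1206 × 1.830 = 2207 lbmol/h.
N₂ fed = 2207 × 79/21 = 8302 lbmol/h.
Fuel reacted = 0.952 × 402 → ξ = 382.7 lbmol/h.
Outlet (n = n₀ + ν ξ):
  C₂H₅OH: 402 − 1(382.7) = 19.3
  O₂: 2207 − 3(382.7) = 1059
  N₂: 8302 (inert)
  CO₂: 0 + 2(382.7) = 765.4
  H₂O: 0 + 3(382.7) = 1148

8300 lbmol/h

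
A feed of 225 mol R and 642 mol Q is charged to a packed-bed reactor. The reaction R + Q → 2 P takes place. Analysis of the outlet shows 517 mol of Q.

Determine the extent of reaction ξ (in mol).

For Q: n = n₀ − 1ξ → 517 = 642 − 1ξ, giving ξ = 125 mol.
Outlet amounts (n = n₀ + ν ξ):
  R: 225 − 1(125) = 100
  Q: 642 − 1(125) = 517
  P: 0 + 2(125) = 250

ξ = 125 mol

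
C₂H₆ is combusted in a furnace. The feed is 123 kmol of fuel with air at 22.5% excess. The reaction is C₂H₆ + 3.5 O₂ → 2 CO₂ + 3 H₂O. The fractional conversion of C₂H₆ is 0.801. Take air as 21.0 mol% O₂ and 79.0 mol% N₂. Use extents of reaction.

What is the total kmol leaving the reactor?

Stoichiometric O₂ = 3.5 × 123 = 430.5 kmol; O₂ fed = 430.5 × 1.225 = 527.4 kmol.
N₂ fed = 527.4 × 79/21 = 1984 kmol.
Fuel reacted = 0.801 × 123 → ξ = 98.52 kmol.
Outlet (n = n₀ + ν ξ):
  C₂H₆: 123 − 1(98.52) = 24.48
  O₂: 527.4 − 3.5(98.52) = 182.5
  N₂: 1984 (inert)
  CO₂: 0 + 2(98.52) = 197
  H₂O: 0 + 3(98.52) = 295.6
Total out = 24.48 + 182.5 + 1984 + 197 + 295.6 = 2684 kmol.

2680 kmol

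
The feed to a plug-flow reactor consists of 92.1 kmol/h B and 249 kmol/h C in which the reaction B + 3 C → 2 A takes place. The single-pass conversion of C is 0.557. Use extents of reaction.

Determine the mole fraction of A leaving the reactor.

C reacted = 0.557 × 249 = 138.7 kmol/h; ν_C = −3, so ξ = 138.7/3 = 46.23 kmol/h.
Outlet amounts (n = n₀ + ν ξ):
  B: 92.1 − 1(46.23) = 45.87
  C: 249 − 3(46.23) = 110.3
  A: 0 + 2(46.23) = 92.46
Total out = 248.6 kmol/h; y_A = 92.46 / 248.6 = 0.3719.

0.372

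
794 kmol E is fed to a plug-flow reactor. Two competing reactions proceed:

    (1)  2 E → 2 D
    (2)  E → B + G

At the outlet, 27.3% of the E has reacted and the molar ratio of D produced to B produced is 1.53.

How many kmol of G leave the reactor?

Conversion of E: E consumed = 0.273 × 794 = 216.8 kmol = 2ξ₁ + 1ξ₂.
Selectivity: 2ξ₁ / (1ξ₂) = 1.53 → ξ₁ = 0.765 ξ₂.
Substitute: (2·0.765 + 1) ξ₂ = 216.8 → ξ₂ = 85.68 kmol, ξ₁ = 65.54 kmol.
Outlet amounts (n = n₀ + Σ ν·ξ):
  E: 794 − 2(65.54) − 1(85.68) = 577.2
  D: 0 + 2(65.54) = 131.1
  B: 0 + 1(85.68) = 85.68
  G: 0 + 1(85.68) = 85.68

85.7 kmol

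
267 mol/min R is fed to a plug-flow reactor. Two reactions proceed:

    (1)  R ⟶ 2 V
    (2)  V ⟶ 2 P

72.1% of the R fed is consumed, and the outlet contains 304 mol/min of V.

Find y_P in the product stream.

Conversion of R: R consumed = 1ξ₁ = 0.721 × 267 → ξ₁ = 192.5 mol/min.
V balance: n_V = 0 + 2ξ₁ − 1ξ₂ = 304 → ξ₂ = (2·192.5 − 304)/1 = 81.01 mol/min.
Outlet amounts (n = n₀ + Σ ν·ξ):
  R: 267 − 1(192.5) = 74.49
  V: 0 + 2(192.5) − 1(81.01) = 304
  P: 0 + 2(81.01) = 162
Total out = 540.5 mol/min; y_P = 162 / 540.5 = 0.2998.

0.3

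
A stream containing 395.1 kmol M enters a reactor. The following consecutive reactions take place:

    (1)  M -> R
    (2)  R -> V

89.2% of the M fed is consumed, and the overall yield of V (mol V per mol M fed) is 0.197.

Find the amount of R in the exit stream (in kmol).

275 kmol

Conversion of M: M consumed = 1ξ₁ = 0.892 × 395.1 → ξ₁ = 352.4 kmol.
Yield of V: 1ξ₂ / 395.1 = 0.197 → ξ₂ = 77.83 kmol.
Outlet amounts (n = n₀ + Σ ν·ξ):
  M: 395.1 − 1(352.4) = 42.67
  R: 0 + 1(352.4) − 1(77.83) = 274.6
  V: 0 + 1(77.83) = 77.83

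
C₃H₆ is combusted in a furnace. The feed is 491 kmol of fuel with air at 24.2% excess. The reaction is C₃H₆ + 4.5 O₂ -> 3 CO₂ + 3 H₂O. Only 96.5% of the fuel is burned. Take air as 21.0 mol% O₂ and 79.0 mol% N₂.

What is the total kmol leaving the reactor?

Stoichiometric O₂ = 4.5 × 491 = 2210 kmol; O₂ fed = 2210 × 1.242 = 2744 kmol.
N₂ fed = 2744 × 79/21 = 10320 kmol.
Fuel reacted = 0.965 × 491 → ξ = 473.8 kmol.
Outlet (n = n₀ + ν ξ):
  C₃H₆: 491 − 1(473.8) = 17.19
  O₂: 2744 − 4.5(473.8) = 612
  N₂: 10320 (inert)
  CO₂: 0 + 3(473.8) = 1421
  H₂O: 0 + 3(473.8) = 1421
Total out = 17.19 + 612 + 10320 + 1421 + 1421 = 13800 kmol.

13800 kmol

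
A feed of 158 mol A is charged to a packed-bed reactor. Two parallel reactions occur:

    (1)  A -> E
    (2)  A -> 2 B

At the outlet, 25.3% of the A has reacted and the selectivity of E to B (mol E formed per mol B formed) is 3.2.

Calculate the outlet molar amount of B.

10.8 mol

Conversion of A: A consumed = 0.253 × 158 = 39.97 mol = 1ξ₁ + 1ξ₂.
Selectivity: 1ξ₁ / (2ξ₂) = 3.2 → ξ₁ = 6.4 ξ₂.
Substitute: (1·6.4 + 1) ξ₂ = 39.97 → ξ₂ = 5.402 mol, ξ₁ = 34.57 mol.
Outlet amounts (n = n₀ + Σ ν·ξ):
  A: 158 − 1(34.57) − 1(5.402) = 118
  E: 0 + 1(34.57) = 34.57
  B: 0 + 2(5.402) = 10.8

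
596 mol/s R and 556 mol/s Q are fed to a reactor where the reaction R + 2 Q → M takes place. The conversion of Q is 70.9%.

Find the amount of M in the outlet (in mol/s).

Q reacted = 0.709 × 556 = 394.2 mol/s; ν_Q = −2, so ξ = 394.2/2 = 197.1 mol/s.
Outlet amounts (n = n₀ + ν ξ):
  R: 596 − 1(197.1) = 398.9
  Q: 556 − 2(197.1) = 161.8
  M: 0 + 1(197.1) = 197.1

197 mol/s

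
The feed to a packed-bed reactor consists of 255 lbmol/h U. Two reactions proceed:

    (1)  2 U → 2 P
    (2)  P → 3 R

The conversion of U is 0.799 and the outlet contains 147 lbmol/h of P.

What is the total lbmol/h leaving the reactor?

368 lbmol/h

Conversion of U: U consumed = 2ξ₁ = 0.799 × 255 → ξ₁ = 101.9 lbmol/h.
P balance: n_P = 0 + 2ξ₁ − 1ξ₂ = 147 → ξ₂ = (2·101.9 − 147)/1 = 56.75 lbmol/h.
Outlet amounts (n = n₀ + Σ ν·ξ):
  U: 255 − 2(101.9) = 51.25
  P: 0 + 2(101.9) − 1(56.75) = 147
  R: 0 + 3(56.75) = 170.2
Total out = 51.25 + 147 + 170.2 = 368.5 lbmol/h.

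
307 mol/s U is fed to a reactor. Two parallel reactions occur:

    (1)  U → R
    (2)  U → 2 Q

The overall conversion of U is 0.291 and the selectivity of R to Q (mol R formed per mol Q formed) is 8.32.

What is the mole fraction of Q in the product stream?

0.0325

Conversion of U: U consumed = 0.291 × 307 = 89.34 mol/s = 1ξ₁ + 1ξ₂.
Selectivity: 1ξ₁ / (2ξ₂) = 8.32 → ξ₁ = 16.64 ξ₂.
Substitute: (1·16.64 + 1) ξ₂ = 89.34 → ξ₂ = 5.064 mol/s, ξ₁ = 84.27 mol/s.
Outlet amounts (n = n₀ + Σ ν·ξ):
  U: 307 − 1(84.27) − 1(5.064) = 217.7
  R: 0 + 1(84.27) = 84.27
  Q: 0 + 2(5.064) = 10.13
Total out = 312.1 mol/s; y_Q = 10.13 / 312.1 = 0.03246.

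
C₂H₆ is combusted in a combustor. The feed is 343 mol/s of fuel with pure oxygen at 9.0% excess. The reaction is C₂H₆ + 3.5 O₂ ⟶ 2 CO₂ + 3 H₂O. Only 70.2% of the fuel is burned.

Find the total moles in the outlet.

Stoichiometric O₂ = 3.5 × 343 = 1200 mol/s; O₂ fed = 1200 × 1.090 = 1309 mol/s.
Fuel reacted = 0.702 × 343 → ξ = 240.8 mol/s.
Outlet (n = n₀ + ν ξ):
  C₂H₆: 343 − 1(240.8) = 102.2
  O₂: 1309 − 3.5(240.8) = 465.8
  CO₂: 0 + 2(240.8) = 481.6
  H₂O: 0 + 3(240.8) = 722.4
Total out = 102.2 + 465.8 + 481.6 + 722.4 = 1772 mol/s.

1770 mol/s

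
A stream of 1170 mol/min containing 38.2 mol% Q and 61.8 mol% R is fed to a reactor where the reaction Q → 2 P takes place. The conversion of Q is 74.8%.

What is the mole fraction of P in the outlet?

0.444

Q reacted = 0.748 × 446.9 = 334.3 mol/min; ν_Q = −1, so ξ = 334.3/1 = 334.3 mol/min.
Outlet amounts (n = n₀ + ν ξ):
  Q: 446.9 − 1(334.3) = 112.6
  P: 0 + 2(334.3) = 668.6
  R: 723.1 (inert)
Total out = 1504 mol/min; y_P = 668.6 / 1504 = 0.4445.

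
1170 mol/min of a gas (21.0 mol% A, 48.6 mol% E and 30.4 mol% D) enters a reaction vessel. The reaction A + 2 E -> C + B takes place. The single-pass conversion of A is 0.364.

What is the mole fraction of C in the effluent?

A reacted = 0.364 × 245.7 = 89.43 mol/min; ν_A = −1, so ξ = 89.43/1 = 89.43 mol/min.
Outlet amounts (n = n₀ + ν ξ):
  A: 245.7 − 1(89.43) = 156.3
  E: 568.6 − 2(89.43) = 389.8
  C: 0 + 1(89.43) = 89.43
  B: 0 + 1(89.43) = 89.43
  D: 355.7 (inert)
Total out = 1081 mol/min; y_C = 89.43 / 1081 = 0.08277.

0.0828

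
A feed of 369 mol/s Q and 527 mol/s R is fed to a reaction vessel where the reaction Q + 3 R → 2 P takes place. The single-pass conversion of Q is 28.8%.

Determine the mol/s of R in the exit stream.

208 mol/s

Q reacted = 0.288 × 369 = 106.3 mol/s; ν_Q = −1, so ξ = 106.3/1 = 106.3 mol/s.
Outlet amounts (n = n₀ + ν ξ):
  Q: 369 − 1(106.3) = 262.7
  R: 527 − 3(106.3) = 208.2
  P: 0 + 2(106.3) = 212.5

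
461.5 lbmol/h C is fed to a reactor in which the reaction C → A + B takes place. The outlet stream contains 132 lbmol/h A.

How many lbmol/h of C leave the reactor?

330 lbmol/h

For A: n = n₀ + 1ξ → 132 = 0 + 1ξ, giving ξ = 132 lbmol/h.
Outlet amounts (n = n₀ + ν ξ):
  C: 461.5 − 1(132) = 329.5
  A: 0 + 1(132) = 132
  B: 0 + 1(132) = 132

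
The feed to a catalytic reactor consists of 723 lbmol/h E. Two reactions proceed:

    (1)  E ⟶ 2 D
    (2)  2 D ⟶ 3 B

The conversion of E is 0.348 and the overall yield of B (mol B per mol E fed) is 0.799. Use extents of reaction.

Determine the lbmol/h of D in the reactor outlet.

118 lbmol/h

Conversion of E: E consumed = 1ξ₁ = 0.348 × 723 → ξ₁ = 251.6 lbmol/h.
Yield of B: 3ξ₂ / 723 = 0.799 → ξ₂ = 192.6 lbmol/h.
Outlet amounts (n = n₀ + Σ ν·ξ):
  E: 723 − 1(251.6) = 471.4
  D: 0 + 2(251.6) − 2(192.6) = 118.1
  B: 0 + 3(192.6) = 577.7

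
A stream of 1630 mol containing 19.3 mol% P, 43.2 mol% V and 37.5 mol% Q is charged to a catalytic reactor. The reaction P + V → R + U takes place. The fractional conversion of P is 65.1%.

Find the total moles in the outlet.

1630 mol

P reacted = 0.651 × 314.6 = 204.8 mol; ν_P = −1, so ξ = 204.8/1 = 204.8 mol.
Outlet amounts (n = n₀ + ν ξ):
  P: 314.6 − 1(204.8) = 109.8
  V: 704.2 − 1(204.8) = 499.4
  R: 0 + 1(204.8) = 204.8
  U: 0 + 1(204.8) = 204.8
  Q: 611.2 (inert)
Total out = 109.8 + 499.4 + 204.8 + 204.8 + 611.2 = 1630 mol.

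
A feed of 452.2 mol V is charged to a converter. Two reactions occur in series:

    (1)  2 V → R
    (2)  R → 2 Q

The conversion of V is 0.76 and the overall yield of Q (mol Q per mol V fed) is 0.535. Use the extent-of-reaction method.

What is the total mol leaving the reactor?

Conversion of V: V consumed = 2ξ₁ = 0.76 × 452.2 → ξ₁ = 171.8 mol.
Yield of Q: 2ξ₂ / 452.2 = 0.535 → ξ₂ = 121 mol.
Outlet amounts (n = n₀ + Σ ν·ξ):
  V: 452.2 − 2(171.8) = 108.5
  R: 0 + 1(171.8) − 1(121) = 50.87
  Q: 0 + 2(121) = 241.9
Total out = 108.5 + 50.87 + 241.9 = 401.3 mol.

401 mol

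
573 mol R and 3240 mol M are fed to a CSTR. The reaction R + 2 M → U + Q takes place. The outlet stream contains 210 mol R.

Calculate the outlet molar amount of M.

For R: n = n₀ − 1ξ → 210 = 573 − 1ξ, giving ξ = 363 mol.
Outlet amounts (n = n₀ + ν ξ):
  R: 573 − 1(363) = 210
  M: 3240 − 2(363) = 2514
  U: 0 + 1(363) = 363
  Q: 0 + 1(363) = 363

2510 mol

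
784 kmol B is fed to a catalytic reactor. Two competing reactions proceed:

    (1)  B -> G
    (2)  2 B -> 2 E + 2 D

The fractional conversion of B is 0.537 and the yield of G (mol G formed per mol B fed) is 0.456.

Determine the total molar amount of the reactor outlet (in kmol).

848 kmol

Yield of G: 1ξ₁ / 784 = 0.456 → ξ₁ = 357.5 kmol.
Conversion of B: 1ξ₁ + 2ξ₂ = 0.537 × 784 = 421 → ξ₂ = 31.75 kmol.
Outlet amounts (n = n₀ + Σ ν·ξ):
  B: 784 − 1(357.5) − 2(31.75) = 363
  G: 0 + 1(357.5) = 357.5
  E: 0 + 2(31.75) = 63.5
  D: 0 + 2(31.75) = 63.5
Total out = 363 + 357.5 + 63.5 + 63.5 = 847.5 kmol.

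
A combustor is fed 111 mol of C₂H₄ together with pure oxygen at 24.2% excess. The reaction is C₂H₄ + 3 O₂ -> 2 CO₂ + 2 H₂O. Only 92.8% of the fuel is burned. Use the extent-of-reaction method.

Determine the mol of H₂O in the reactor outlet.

Stoichiometric O₂ = 3 × 111 = 333 mol; O₂ fed = 333 × 1.242 = 413.6 mol.
Fuel reacted = 0.928 × 111 → ξ = 103 mol.
Outlet (n = n₀ + ν ξ):
  C₂H₄: 111 − 1(103) = 7.992
  O₂: 413.6 − 3(103) = 104.6
  CO₂: 0 + 2(103) = 206
  H₂O: 0 + 2(103) = 206

206 mol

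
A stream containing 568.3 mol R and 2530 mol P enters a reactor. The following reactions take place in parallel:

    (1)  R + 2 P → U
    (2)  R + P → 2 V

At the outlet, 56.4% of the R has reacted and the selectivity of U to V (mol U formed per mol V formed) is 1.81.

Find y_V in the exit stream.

Conversion of R: R consumed = 0.564 × 568.3 = 320.5 mol = 1ξ₁ + 1ξ₂.
Selectivity: 1ξ₁ / (2ξ₂) = 1.81 → ξ₁ = 3.62 ξ₂.
Substitute: (1·3.62 + 1) ξ₂ = 320.5 → ξ₂ = 69.38 mol, ξ₁ = 251.1 mol.
Outlet amounts (n = n₀ + Σ ν·ξ):
  R: 568.3 − 1(251.1) − 1(69.38) = 247.8
  P: 2530 − 2(251.1) − 1(69.38) = 1958
  U: 0 + 1(251.1) = 251.1
  V: 0 + 2(69.38) = 138.8
Total out = 2596 mol; y_V = 138.8 / 2596 = 0.05345.

0.0534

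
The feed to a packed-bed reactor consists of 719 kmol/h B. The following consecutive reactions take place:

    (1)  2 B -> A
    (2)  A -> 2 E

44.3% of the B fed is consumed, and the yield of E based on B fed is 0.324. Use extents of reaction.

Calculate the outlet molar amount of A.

42.8 kmol/h

Conversion of B: B consumed = 2ξ₁ = 0.443 × 719 → ξ₁ = 159.3 kmol/h.
Yield of E: 2ξ₂ / 719 = 0.324 → ξ₂ = 116.5 kmol/h.
Outlet amounts (n = n₀ + Σ ν·ξ):
  B: 719 − 2(159.3) = 400.5
  A: 0 + 1(159.3) − 1(116.5) = 42.78
  E: 0 + 2(116.5) = 233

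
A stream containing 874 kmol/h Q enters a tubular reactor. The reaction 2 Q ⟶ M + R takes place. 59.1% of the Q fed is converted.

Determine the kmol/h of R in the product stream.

Q reacted = 0.591 × 874 = 516.5 kmol/h; ν_Q = −2, so ξ = 516.5/2 = 258.3 kmol/h.
Outlet amounts (n = n₀ + ν ξ):
  Q: 874 − 2(258.3) = 357.5
  M: 0 + 1(258.3) = 258.3
  R: 0 + 1(258.3) = 258.3

258 kmol/h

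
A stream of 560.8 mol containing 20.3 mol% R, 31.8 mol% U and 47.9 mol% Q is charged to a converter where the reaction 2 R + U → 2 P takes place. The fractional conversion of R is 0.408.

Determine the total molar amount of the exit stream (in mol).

538 mol

R reacted = 0.408 × 113.8 = 46.45 mol; ν_R = −2, so ξ = 46.45/2 = 23.22 mol.
Outlet amounts (n = n₀ + ν ξ):
  R: 113.8 − 2(23.22) = 67.39
  U: 178.3 − 1(23.22) = 155.1
  P: 0 + 2(23.22) = 46.45
  Q: 268.6 (inert)
Total out = 67.39 + 155.1 + 46.45 + 268.6 = 537.6 mol.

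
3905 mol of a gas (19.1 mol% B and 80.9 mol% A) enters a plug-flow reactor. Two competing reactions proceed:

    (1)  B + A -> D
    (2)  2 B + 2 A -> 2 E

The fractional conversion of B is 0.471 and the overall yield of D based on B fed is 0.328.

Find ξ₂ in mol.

Yield of D: 1ξ₁ / 745.9 = 0.328 → ξ₁ = 244.6 mol.
Conversion of B: 1ξ₁ + 2ξ₂ = 0.471 × 745.9 = 351.3 → ξ₂ = 53.33 mol.
Outlet amounts (n = n₀ + Σ ν·ξ):
  B: 745.9 − 1(244.6) − 2(53.33) = 394.6
  A: 3159 − 1(244.6) − 2(53.33) = 2808
  D: 0 + 1(244.6) = 244.6
  E: 0 + 2(53.33) = 106.7

ξ₂ = 53.3 mol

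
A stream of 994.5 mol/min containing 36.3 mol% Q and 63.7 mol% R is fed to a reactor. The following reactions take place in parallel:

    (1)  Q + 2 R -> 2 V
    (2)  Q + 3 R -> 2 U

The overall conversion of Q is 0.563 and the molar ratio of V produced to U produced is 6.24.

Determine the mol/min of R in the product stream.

Conversion of Q: Q consumed = 0.563 × 361 = 203.2 mol/min = 1ξ₁ + 1ξ₂.
Selectivity: 2ξ₁ / (2ξ₂) = 6.24 → ξ₁ = 6.24 ξ₂.
Substitute: (1·6.24 + 1) ξ₂ = 203.2 → ξ₂ = 28.07 mol/min, ξ₁ = 175.2 mol/min.
Outlet amounts (n = n₀ + Σ ν·ξ):
  Q: 361 − 1(175.2) − 1(28.07) = 157.8
  R: 633.5 − 2(175.2) − 3(28.07) = 198.9
  V: 0 + 2(175.2) = 350.3
  U: 0 + 2(28.07) = 56.15

199 mol/min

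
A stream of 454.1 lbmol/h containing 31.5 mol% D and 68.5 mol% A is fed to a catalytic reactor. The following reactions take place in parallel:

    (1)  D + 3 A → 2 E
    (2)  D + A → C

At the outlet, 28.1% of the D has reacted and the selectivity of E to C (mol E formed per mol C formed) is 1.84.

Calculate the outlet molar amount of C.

Conversion of D: D consumed = 0.281 × 143 = 40.19 lbmol/h = 1ξ₁ + 1ξ₂.
Selectivity: 2ξ₁ / (1ξ₂) = 1.84 → ξ₁ = 0.92 ξ₂.
Substitute: (1·0.92 + 1) ξ₂ = 40.19 → ξ₂ = 20.93 lbmol/h, ξ₁ = 19.26 lbmol/h.
Outlet amounts (n = n₀ + Σ ν·ξ):
  D: 143 − 1(19.26) − 1(20.93) = 102.8
  A: 311.1 − 3(19.26) − 1(20.93) = 232.3
  E: 0 + 2(19.26) = 38.52
  C: 0 + 1(20.93) = 20.93

20.9 lbmol/h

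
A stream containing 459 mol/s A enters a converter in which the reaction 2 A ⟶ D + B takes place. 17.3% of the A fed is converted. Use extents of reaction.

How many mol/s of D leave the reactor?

39.7 mol/s

A reacted = 0.173 × 459 = 79.41 mol/s; ν_A = −2, so ξ = 79.41/2 = 39.7 mol/s.
Outlet amounts (n = n₀ + ν ξ):
  A: 459 − 2(39.7) = 379.6
  D: 0 + 1(39.7) = 39.7
  B: 0 + 1(39.7) = 39.7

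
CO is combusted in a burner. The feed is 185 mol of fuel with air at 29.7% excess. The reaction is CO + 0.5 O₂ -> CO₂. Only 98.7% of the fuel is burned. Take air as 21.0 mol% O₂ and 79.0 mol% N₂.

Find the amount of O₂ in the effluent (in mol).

28.7 mol

Stoichiometric O₂ = 0.5 × 185 = 92.5 mol; O₂ fed = 92.5 × 1.297 = 120 mol.
N₂ fed = 120 × 79/21 = 451.3 mol.
Fuel reacted = 0.987 × 185 → ξ = 182.6 mol.
Outlet (n = n₀ + ν ξ):
  CO: 185 − 1(182.6) = 2.405
  O₂: 120 − 0.5(182.6) = 28.67
  N₂: 451.3 (inert)
  CO₂: 0 + 1(182.6) = 182.6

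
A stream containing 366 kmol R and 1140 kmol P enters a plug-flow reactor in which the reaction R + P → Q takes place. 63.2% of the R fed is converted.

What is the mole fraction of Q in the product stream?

0.181

R reacted = 0.632 × 366 = 231.3 kmol; ν_R = −1, so ξ = 231.3/1 = 231.3 kmol.
Outlet amounts (n = n₀ + ν ξ):
  R: 366 − 1(231.3) = 134.7
  P: 1140 − 1(231.3) = 908.7
  Q: 0 + 1(231.3) = 231.3
Total out = 1275 kmol; y_Q = 231.3 / 1275 = 0.1815.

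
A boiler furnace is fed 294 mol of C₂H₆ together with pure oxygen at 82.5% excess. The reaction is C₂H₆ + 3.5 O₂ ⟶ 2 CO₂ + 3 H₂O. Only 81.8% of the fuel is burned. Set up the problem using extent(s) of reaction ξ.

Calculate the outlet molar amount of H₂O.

Stoichiometric O₂ = 3.5 × 294 = 1029 mol; O₂ fed = 1029 × 1.825 = 1878 mol.
Fuel reacted = 0.818 × 294 → ξ = 240.5 mol.
Outlet (n = n₀ + ν ξ):
  C₂H₆: 294 − 1(240.5) = 53.51
  O₂: 1878 − 3.5(240.5) = 1036
  CO₂: 0 + 2(240.5) = 481
  H₂O: 0 + 3(240.5) = 721.5

721 mol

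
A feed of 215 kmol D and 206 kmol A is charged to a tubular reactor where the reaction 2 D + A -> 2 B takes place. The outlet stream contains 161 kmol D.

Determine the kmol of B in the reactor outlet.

54 kmol

For D: n = n₀ − 2ξ → 161 = 215 − 2ξ, giving ξ = 27 kmol.
Outlet amounts (n = n₀ + ν ξ):
  D: 215 − 2(27) = 161
  A: 206 − 1(27) = 179
  B: 0 + 2(27) = 54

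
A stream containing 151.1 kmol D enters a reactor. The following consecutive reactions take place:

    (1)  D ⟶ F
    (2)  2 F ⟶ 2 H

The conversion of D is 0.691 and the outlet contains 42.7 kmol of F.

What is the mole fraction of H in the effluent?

0.408

Conversion of D: D consumed = 1ξ₁ = 0.691 × 151.1 → ξ₁ = 104.4 kmol.
F balance: n_F = 0 + 1ξ₁ − 2ξ₂ = 42.7 → ξ₂ = (1·104.4 − 42.7)/2 = 30.86 kmol.
Outlet amounts (n = n₀ + Σ ν·ξ):
  D: 151.1 − 1(104.4) = 46.69
  F: 0 + 1(104.4) − 2(30.86) = 42.7
  H: 0 + 2(30.86) = 61.71
Total out = 151.1 kmol; y_H = 61.71 / 151.1 = 0.4084.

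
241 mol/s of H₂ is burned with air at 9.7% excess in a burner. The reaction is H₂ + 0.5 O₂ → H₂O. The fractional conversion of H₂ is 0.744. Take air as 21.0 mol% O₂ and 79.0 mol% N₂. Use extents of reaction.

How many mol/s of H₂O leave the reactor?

Stoichiometric O₂ = 0.5 × 241 = 120.5 mol/s; O₂ fed = 120.5 × 1.097 = 132.2 mol/s.
N₂ fed = 132.2 × 79/21 = 497.3 mol/s.
Fuel reacted = 0.744 × 241 → ξ = 179.3 mol/s.
Outlet (n = n₀ + ν ξ):
  H₂: 241 − 1(179.3) = 61.7
  O₂: 132.2 − 0.5(179.3) = 42.54
  N₂: 497.3 (inert)
  H₂O: 0 + 1(179.3) = 179.3

179 mol/s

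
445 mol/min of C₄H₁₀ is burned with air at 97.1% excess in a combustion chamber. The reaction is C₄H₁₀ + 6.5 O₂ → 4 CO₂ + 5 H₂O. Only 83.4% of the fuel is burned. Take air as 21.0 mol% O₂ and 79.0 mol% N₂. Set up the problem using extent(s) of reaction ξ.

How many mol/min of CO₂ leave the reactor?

Stoichiometric O₂ = 6.5 × 445 = 2892 mol/min; O₂ fed = 2892 × 1.971 = 5701 mol/min.
N₂ fed = 5701 × 79/21 = 21450 mol/min.
Fuel reacted = 0.834 × 445 → ξ = 371.1 mol/min.
Outlet (n = n₀ + ν ξ):
  C₄H₁₀: 445 − 1(371.1) = 73.87
  O₂: 5701 − 6.5(371.1) = 3289
  N₂: 21450 (inert)
  CO₂: 0 + 4(371.1) = 1485
  H₂O: 0 + 5(371.1) = 1856

1480 mol/min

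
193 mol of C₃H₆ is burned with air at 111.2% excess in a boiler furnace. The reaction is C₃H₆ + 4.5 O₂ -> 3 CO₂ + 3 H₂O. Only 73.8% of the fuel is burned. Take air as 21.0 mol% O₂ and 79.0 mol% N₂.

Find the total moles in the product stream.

9000 mol

Stoichiometric O₂ = 4.5 × 193 = 868.5 mol; O₂ fed = 868.5 × 2.112 = 1834 mol.
N₂ fed = 1834 × 79/21 = 6900 mol.
Fuel reacted = 0.738 × 193 → ξ = 142.4 mol.
Outlet (n = n₀ + ν ξ):
  C₃H₆: 193 − 1(142.4) = 50.57
  O₂: 1834 − 4.5(142.4) = 1193
  N₂: 6900 (inert)
  CO₂: 0 + 3(142.4) = 427.3
  H₂O: 0 + 3(142.4) = 427.3
Total out = 50.57 + 1193 + 6900 + 427.3 + 427.3 = 8999 mol.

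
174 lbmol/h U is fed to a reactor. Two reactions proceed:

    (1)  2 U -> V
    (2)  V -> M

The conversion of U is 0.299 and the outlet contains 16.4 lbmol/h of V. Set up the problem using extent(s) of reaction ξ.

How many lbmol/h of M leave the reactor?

9.61 lbmol/h

Conversion of U: U consumed = 2ξ₁ = 0.299 × 174 → ξ₁ = 26.01 lbmol/h.
V balance: n_V = 0 + 1ξ₁ − 1ξ₂ = 16.4 → ξ₂ = (1·26.01 − 16.4)/1 = 9.613 lbmol/h.
Outlet amounts (n = n₀ + Σ ν·ξ):
  U: 174 − 2(26.01) = 122
  V: 0 + 1(26.01) − 1(9.613) = 16.4
  M: 0 + 1(9.613) = 9.613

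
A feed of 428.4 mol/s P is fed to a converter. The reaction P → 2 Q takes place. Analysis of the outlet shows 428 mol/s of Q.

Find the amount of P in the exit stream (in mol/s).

214 mol/s

For Q: n = n₀ + 2ξ → 428 = 0 + 2ξ, giving ξ = 214 mol/s.
Outlet amounts (n = n₀ + ν ξ):
  P: 428.4 − 1(214) = 214.4
  Q: 0 + 2(214) = 428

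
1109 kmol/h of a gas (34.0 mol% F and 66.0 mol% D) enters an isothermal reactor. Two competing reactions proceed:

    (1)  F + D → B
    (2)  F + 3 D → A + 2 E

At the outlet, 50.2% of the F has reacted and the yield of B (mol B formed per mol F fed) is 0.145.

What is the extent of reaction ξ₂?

Yield of B: 1ξ₁ / 377.1 = 0.145 → ξ₁ = 54.67 kmol/h.
Conversion of F: 1ξ₁ + 1ξ₂ = 0.502 × 377.1 = 189.3 → ξ₂ = 134.6 kmol/h.
Outlet amounts (n = n₀ + Σ ν·ξ):
  F: 377.1 − 1(54.67) − 1(134.6) = 187.8
  D: 731.9 − 1(54.67) − 3(134.6) = 273.4
  B: 0 + 1(54.67) = 54.67
  A: 0 + 1(134.6) = 134.6
  E: 0 + 2(134.6) = 269.2

ξ₂ = 135 kmol/h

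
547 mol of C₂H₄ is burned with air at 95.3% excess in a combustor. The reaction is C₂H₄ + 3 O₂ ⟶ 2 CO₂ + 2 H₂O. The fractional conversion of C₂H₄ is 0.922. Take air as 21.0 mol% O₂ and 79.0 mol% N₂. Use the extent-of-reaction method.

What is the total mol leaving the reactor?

Stoichiometric O₂ = 3 × 547 = 1641 mol; O₂ fed = 1641 × 1.953 = 3205 mol.
N₂ fed = 3205 × 79/21 = 12060 mol.
Fuel reacted = 0.922 × 547 → ξ = 504.3 mol.
Outlet (n = n₀ + ν ξ):
  C₂H₄: 547 − 1(504.3) = 42.67
  O₂: 3205 − 3(504.3) = 1692
  N₂: 12060 (inert)
  CO₂: 0 + 2(504.3) = 1009
  H₂O: 0 + 2(504.3) = 1009
Total out = 42.67 + 1692 + 12060 + 1009 + 1009 = 15810 mol.

15800 mol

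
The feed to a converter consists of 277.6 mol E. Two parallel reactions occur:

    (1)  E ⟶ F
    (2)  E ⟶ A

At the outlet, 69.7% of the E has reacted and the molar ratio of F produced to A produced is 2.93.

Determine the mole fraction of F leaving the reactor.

Conversion of E: E consumed = 0.697 × 277.6 = 193.5 mol = 1ξ₁ + 1ξ₂.
Selectivity: 1ξ₁ / (1ξ₂) = 2.93 → ξ₁ = 2.93 ξ₂.
Substitute: (1·2.93 + 1) ξ₂ = 193.5 → ξ₂ = 49.23 mol, ξ₁ = 144.3 mol.
Outlet amounts (n = n₀ + Σ ν·ξ):
  E: 277.6 − 1(144.3) − 1(49.23) = 84.11
  F: 0 + 1(144.3) = 144.3
  A: 0 + 1(49.23) = 49.23
Total out = 277.6 mol; y_F = 144.3 / 277.6 = 0.5196.

0.52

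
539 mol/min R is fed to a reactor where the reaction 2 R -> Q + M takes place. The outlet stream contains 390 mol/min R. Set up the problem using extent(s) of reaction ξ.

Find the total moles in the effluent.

539 mol/min

For R: n = n₀ − 2ξ → 390 = 539 − 2ξ, giving ξ = 74.5 mol/min.
Outlet amounts (n = n₀ + ν ξ):
  R: 539 − 2(74.5) = 390
  Q: 0 + 1(74.5) = 74.5
  M: 0 + 1(74.5) = 74.5
Total out = 390 + 74.5 + 74.5 = 539 mol/min.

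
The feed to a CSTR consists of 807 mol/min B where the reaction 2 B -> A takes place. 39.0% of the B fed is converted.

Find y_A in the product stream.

0.242

B reacted = 0.39 × 807 = 314.7 mol/min; ν_B = −2, so ξ = 314.7/2 = 157.4 mol/min.
Outlet amounts (n = n₀ + ν ξ):
  B: 807 − 2(157.4) = 492.3
  A: 0 + 1(157.4) = 157.4
Total out = 649.6 mol/min; y_A = 157.4 / 649.6 = 0.2422.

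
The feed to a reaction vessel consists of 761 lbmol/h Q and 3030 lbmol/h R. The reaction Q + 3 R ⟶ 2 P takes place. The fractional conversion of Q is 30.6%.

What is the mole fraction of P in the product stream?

Q reacted = 0.306 × 761 = 232.9 lbmol/h; ν_Q = −1, so ξ = 232.9/1 = 232.9 lbmol/h.
Outlet amounts (n = n₀ + ν ξ):
  Q: 761 − 1(232.9) = 528.1
  R: 3030 − 3(232.9) = 2331
  P: 0 + 2(232.9) = 465.7
Total out = 3325 lbmol/h; y_P = 465.7 / 3325 = 0.1401.

0.14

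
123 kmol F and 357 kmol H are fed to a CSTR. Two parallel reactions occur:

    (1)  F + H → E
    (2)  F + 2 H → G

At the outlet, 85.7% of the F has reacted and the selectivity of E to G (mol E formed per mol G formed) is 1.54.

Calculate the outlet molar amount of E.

63.9 kmol

Conversion of F: F consumed = 0.857 × 123 = 105.4 kmol = 1ξ₁ + 1ξ₂.
Selectivity: 1ξ₁ / (1ξ₂) = 1.54 → ξ₁ = 1.54 ξ₂.
Substitute: (1·1.54 + 1) ξ₂ = 105.4 → ξ₂ = 41.5 kmol, ξ₁ = 63.91 kmol.
Outlet amounts (n = n₀ + Σ ν·ξ):
  F: 123 − 1(63.91) − 1(41.5) = 17.59
  H: 357 − 1(63.91) − 2(41.5) = 210.1
  E: 0 + 1(63.91) = 63.91
  G: 0 + 1(41.5) = 41.5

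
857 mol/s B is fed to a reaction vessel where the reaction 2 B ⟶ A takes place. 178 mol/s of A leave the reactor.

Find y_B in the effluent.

For A: n = n₀ + 1ξ → 178 = 0 + 1ξ, giving ξ = 178 mol/s.
Outlet amounts (n = n₀ + ν ξ):
  B: 857 − 2(178) = 501
  A: 0 + 1(178) = 178
Total out = 679 mol/s; y_B = 501 / 679 = 0.7378.

0.738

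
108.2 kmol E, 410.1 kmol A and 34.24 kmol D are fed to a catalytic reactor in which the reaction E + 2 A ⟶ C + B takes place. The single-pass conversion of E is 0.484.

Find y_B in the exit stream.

0.105

E reacted = 0.484 × 108.2 = 52.37 kmol; ν_E = −1, so ξ = 52.37/1 = 52.37 kmol.
Outlet amounts (n = n₀ + ν ξ):
  E: 108.2 − 1(52.37) = 55.83
  A: 410.1 − 2(52.37) = 305.4
  C: 0 + 1(52.37) = 52.37
  B: 0 + 1(52.37) = 52.37
  D: 34.24 (inert)
Total out = 500.2 kmol; y_B = 52.37 / 500.2 = 0.1047.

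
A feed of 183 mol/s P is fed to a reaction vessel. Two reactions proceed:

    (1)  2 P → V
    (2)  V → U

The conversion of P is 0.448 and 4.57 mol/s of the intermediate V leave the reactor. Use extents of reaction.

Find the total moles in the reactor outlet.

Conversion of P: P consumed = 2ξ₁ = 0.448 × 183 → ξ₁ = 40.99 mol/s.
V balance: n_V = 0 + 1ξ₁ − 1ξ₂ = 4.57 → ξ₂ = (1·40.99 − 4.57)/1 = 36.42 mol/s.
Outlet amounts (n = n₀ + Σ ν·ξ):
  P: 183 − 2(40.99) = 101
  V: 0 + 1(40.99) − 1(36.42) = 4.57
  U: 0 + 1(36.42) = 36.42
Total out = 101 + 4.57 + 36.42 = 142 mol/s.

142 mol/s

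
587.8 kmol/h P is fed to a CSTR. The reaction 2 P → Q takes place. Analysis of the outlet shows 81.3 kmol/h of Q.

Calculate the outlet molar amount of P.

425 kmol/h

For Q: n = n₀ + 1ξ → 81.3 = 0 + 1ξ, giving ξ = 81.3 kmol/h.
Outlet amounts (n = n₀ + ν ξ):
  P: 587.8 − 2(81.3) = 425.2
  Q: 0 + 1(81.3) = 81.3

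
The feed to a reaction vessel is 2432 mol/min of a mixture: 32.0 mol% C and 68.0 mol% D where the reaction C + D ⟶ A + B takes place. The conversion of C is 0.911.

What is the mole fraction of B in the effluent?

0.292

C reacted = 0.911 × 778.2 = 709 mol/min; ν_C = −1, so ξ = 709/1 = 709 mol/min.
Outlet amounts (n = n₀ + ν ξ):
  C: 778.2 − 1(709) = 69.26
  D: 1654 − 1(709) = 944.8
  A: 0 + 1(709) = 709
  B: 0 + 1(709) = 709
Total out = 2432 mol/min; y_B = 709 / 2432 = 0.2915.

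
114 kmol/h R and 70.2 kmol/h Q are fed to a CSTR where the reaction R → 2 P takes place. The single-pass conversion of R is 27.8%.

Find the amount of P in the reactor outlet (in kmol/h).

R reacted = 0.278 × 114 = 31.69 kmol/h; ν_R = −1, so ξ = 31.69/1 = 31.69 kmol/h.
Outlet amounts (n = n₀ + ν ξ):
  R: 114 − 1(31.69) = 82.31
  P: 0 + 2(31.69) = 63.38
  Q: 70.2 (inert)

63.4 kmol/h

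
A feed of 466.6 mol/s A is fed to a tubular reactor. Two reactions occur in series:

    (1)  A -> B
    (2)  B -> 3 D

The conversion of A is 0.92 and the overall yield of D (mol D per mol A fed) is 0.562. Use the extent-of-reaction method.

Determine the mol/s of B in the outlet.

Conversion of A: A consumed = 1ξ₁ = 0.92 × 466.6 → ξ₁ = 429.3 mol/s.
Yield of D: 3ξ₂ / 466.6 = 0.562 → ξ₂ = 87.41 mol/s.
Outlet amounts (n = n₀ + Σ ν·ξ):
  A: 466.6 − 1(429.3) = 37.33
  B: 0 + 1(429.3) − 1(87.41) = 341.9
  D: 0 + 3(87.41) = 262.2

342 mol/s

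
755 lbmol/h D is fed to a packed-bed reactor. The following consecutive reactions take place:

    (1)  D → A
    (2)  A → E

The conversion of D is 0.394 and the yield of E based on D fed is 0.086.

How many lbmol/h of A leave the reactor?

Conversion of D: D consumed = 1ξ₁ = 0.394 × 755 → ξ₁ = 297.5 lbmol/h.
Yield of E: 1ξ₂ / 755 = 0.086 → ξ₂ = 64.93 lbmol/h.
Outlet amounts (n = n₀ + Σ ν·ξ):
  D: 755 − 1(297.5) = 457.5
  A: 0 + 1(297.5) − 1(64.93) = 232.5
  E: 0 + 1(64.93) = 64.93

233 lbmol/h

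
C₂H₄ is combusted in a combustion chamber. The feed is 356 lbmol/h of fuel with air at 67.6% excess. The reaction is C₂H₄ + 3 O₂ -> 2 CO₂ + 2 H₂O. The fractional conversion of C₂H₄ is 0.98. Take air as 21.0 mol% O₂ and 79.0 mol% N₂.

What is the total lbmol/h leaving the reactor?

Stoichiometric O₂ = 3 × 356 = 1068 lbmol/h; O₂ fed = 1068 × 1.676 = 1790 lbmol/h.
N₂ fed = 1790 × 79/21 = 6734 lbmol/h.
Fuel reacted = 0.98 × 356 → ξ = 348.9 lbmol/h.
Outlet (n = n₀ + ν ξ):
  C₂H₄: 356 − 1(348.9) = 7.12
  O₂: 1790 − 3(348.9) = 743.3
  N₂: 6734 (inert)
  CO₂: 0 + 2(348.9) = 697.8
  H₂O: 0 + 2(348.9) = 697.8
Total out = 7.12 + 743.3 + 6734 + 697.8 + 697.8 = 8880 lbmol/h.

8880 lbmol/h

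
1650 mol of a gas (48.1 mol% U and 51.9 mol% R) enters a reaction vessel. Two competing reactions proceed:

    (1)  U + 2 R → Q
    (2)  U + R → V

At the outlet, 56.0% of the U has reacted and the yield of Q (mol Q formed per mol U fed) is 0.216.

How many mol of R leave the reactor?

Yield of Q: 1ξ₁ / 793.6 = 0.216 → ξ₁ = 171.4 mol.
Conversion of U: 1ξ₁ + 1ξ₂ = 0.56 × 793.6 = 444.4 → ξ₂ = 273 mol.
Outlet amounts (n = n₀ + Σ ν·ξ):
  U: 793.6 − 1(171.4) − 1(273) = 349.2
  R: 856.4 − 2(171.4) − 1(273) = 240.5
  Q: 0 + 1(171.4) = 171.4
  V: 0 + 1(273) = 273

240 mol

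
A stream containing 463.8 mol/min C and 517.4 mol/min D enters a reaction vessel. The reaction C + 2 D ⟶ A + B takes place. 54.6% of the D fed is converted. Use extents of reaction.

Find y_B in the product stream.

0.168

D reacted = 0.546 × 517.4 = 282.5 mol/min; ν_D = −2, so ξ = 282.5/2 = 141.3 mol/min.
Outlet amounts (n = n₀ + ν ξ):
  C: 463.8 − 1(141.3) = 322.5
  D: 517.4 − 2(141.3) = 234.9
  A: 0 + 1(141.3) = 141.3
  B: 0 + 1(141.3) = 141.3
Total out = 839.9 mol/min; y_B = 141.3 / 839.9 = 0.1682.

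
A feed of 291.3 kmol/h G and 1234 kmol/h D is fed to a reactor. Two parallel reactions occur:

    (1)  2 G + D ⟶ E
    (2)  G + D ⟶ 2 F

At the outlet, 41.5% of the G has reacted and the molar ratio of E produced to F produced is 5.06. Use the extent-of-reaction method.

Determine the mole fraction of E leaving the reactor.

Conversion of G: G consumed = 0.415 × 291.3 = 120.9 kmol/h = 2ξ₁ + 1ξ₂.
Selectivity: 1ξ₁ / (2ξ₂) = 5.06 → ξ₁ = 10.12 ξ₂.
Substitute: (2·10.12 + 1) ξ₂ = 120.9 → ξ₂ = 5.692 kmol/h, ξ₁ = 57.6 kmol/h.
Outlet amounts (n = n₀ + Σ ν·ξ):
  G: 291.3 − 2(57.6) − 1(5.692) = 170.4
  D: 1234 − 1(57.6) − 1(5.692) = 1171
  E: 0 + 1(57.6) = 57.6
  F: 0 + 2(5.692) = 11.38
Total out = 1410 kmol/h; y_E = 57.6 / 1410 = 0.04085.

0.0408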